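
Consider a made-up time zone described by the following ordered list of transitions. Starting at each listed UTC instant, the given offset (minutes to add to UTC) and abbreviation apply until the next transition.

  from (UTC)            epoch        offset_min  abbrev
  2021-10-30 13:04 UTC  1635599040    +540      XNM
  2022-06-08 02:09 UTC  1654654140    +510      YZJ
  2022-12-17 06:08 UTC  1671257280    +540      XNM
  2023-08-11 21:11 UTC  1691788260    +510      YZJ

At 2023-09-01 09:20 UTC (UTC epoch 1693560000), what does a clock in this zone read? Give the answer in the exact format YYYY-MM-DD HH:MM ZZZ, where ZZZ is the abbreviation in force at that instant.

2023-09-01 17:50 YZJ

Query: 2023-09-01 09:20 UTC
Rule 4/4 (YZJ, +08:30): 2023-08-11 21:11 UTC ≤ query < +∞
9·60 + 20 + 510 = 1070 min
1070 = 0·1440 + 1070; 1070 = 17·60 + 50 → 17:50, same day
→ 2023-09-01 17:50 YZJ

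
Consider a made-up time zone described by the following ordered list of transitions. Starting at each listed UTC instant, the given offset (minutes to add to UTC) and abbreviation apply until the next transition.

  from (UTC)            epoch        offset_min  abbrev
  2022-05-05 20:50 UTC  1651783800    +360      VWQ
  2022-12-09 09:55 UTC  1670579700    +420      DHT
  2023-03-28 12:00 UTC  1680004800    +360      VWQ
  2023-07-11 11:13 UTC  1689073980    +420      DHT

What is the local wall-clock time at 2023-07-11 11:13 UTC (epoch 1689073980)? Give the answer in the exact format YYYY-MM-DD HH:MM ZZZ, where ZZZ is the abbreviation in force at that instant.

Query: 2023-07-11 11:13 UTC
Rule 4/4 (DHT, +07:00): 2023-07-11 11:13 UTC ≤ query < +∞
11·60 + 13 + 420 = 1093 min
1093 = 0·1440 + 1093; 1093 = 18·60 + 13 → 18:13, same day
→ 2023-07-11 18:13 DHT

2023-07-11 18:13 DHT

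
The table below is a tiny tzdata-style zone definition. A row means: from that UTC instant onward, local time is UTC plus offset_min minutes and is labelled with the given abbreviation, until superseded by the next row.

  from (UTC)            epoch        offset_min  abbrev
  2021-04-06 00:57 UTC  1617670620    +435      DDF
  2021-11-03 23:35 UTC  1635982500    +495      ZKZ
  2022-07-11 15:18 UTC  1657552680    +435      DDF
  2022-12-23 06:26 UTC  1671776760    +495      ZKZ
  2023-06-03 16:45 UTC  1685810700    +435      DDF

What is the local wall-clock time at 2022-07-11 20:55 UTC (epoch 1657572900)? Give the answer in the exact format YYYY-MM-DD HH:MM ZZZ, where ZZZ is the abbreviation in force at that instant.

Query: 2022-07-11 20:55 UTC
Rule 3/5 (DDF, +07:15): 2022-07-11 15:18 UTC ≤ query < 2022-12-23 06:26 UTC
20·60 + 55 + 435 = 1690 min
1690 = 1·1440 + 250; 250 = 4·60 + 10 → 04:10, 2022-07-11 + 1 day = 2022-07-12
→ 2022-07-12 04:10 DDF

2022-07-12 04:10 DDF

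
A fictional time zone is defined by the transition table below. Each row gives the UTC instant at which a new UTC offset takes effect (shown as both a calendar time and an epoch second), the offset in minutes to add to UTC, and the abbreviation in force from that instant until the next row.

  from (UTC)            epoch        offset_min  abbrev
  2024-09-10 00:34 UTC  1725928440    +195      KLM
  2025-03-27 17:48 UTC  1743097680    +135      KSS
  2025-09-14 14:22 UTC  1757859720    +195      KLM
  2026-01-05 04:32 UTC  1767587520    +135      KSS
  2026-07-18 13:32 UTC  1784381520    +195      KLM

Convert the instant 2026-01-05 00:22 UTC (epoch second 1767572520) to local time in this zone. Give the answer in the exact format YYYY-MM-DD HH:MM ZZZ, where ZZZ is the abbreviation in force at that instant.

Query: 2026-01-05 00:22 UTC
Rule 3/5 (KLM, +03:15): 2025-09-14 14:22 UTC ≤ query < 2026-01-05 04:32 UTC
0·60 + 22 + 195 = 217 min
217 = 0·1440 + 217; 217 = 3·60 + 37 → 03:37, same day
→ 2026-01-05 03:37 KLM

2026-01-05 03:37 KLM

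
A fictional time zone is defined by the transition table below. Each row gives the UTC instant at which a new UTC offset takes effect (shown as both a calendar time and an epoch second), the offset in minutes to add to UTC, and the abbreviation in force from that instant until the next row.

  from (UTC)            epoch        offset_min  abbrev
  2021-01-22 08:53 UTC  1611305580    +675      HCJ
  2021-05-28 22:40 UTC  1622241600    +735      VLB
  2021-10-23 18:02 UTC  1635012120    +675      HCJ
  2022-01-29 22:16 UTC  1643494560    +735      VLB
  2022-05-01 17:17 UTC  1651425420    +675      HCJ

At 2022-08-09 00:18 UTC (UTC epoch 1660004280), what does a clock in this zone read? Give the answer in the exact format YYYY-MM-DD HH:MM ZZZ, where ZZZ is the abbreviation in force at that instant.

2022-08-09 11:33 HCJ

Query: 2022-08-09 00:18 UTC
Rule 5/5 (HCJ, +11:15): 2022-05-01 17:17 UTC ≤ query < +∞
0·60 + 18 + 675 = 693 min
693 = 0·1440 + 693; 693 = 11·60 + 33 → 11:33, same day
→ 2022-08-09 11:33 HCJ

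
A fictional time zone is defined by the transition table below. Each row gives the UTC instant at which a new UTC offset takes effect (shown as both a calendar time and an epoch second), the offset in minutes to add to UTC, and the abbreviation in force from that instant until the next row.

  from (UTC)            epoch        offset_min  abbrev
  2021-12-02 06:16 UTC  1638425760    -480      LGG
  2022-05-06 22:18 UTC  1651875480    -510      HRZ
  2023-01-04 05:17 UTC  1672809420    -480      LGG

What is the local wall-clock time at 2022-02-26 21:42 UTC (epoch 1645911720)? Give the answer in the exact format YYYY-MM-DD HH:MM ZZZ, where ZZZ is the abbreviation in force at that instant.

Query: 2022-02-26 21:42 UTC
Rule 1/3 (LGG, -08:00): 2021-12-02 06:16 UTC ≤ query < 2022-05-06 22:18 UTC
21·60 + 42 - 480 = 822 min
822 = 0·1440 + 822; 822 = 13·60 + 42 → 13:42, same day
→ 2022-02-26 13:42 LGG

2022-02-26 13:42 LGG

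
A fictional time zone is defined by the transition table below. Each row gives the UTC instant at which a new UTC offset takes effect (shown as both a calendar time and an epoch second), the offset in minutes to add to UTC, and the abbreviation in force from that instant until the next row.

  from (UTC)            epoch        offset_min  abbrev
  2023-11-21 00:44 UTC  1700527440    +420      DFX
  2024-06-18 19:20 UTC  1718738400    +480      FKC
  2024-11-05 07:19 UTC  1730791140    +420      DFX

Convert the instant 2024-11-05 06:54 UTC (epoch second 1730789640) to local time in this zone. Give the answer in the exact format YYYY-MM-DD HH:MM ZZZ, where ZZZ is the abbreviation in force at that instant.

2024-11-05 14:54 FKC

Query: 2024-11-05 06:54 UTC
Rule 2/3 (FKC, +08:00): 2024-06-18 19:20 UTC ≤ query < 2024-11-05 07:19 UTC
6·60 + 54 + 480 = 894 min
894 = 0·1440 + 894; 894 = 14·60 + 54 → 14:54, same day
→ 2024-11-05 14:54 FKC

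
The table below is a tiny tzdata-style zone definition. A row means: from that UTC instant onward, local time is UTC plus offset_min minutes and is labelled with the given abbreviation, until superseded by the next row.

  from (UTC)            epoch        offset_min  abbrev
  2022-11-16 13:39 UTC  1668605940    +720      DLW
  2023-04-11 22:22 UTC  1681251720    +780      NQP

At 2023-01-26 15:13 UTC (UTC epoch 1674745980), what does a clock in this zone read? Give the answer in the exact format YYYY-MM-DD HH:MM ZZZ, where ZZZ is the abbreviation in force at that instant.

Query: 2023-01-26 15:13 UTC
Rule 1/2 (DLW, +12:00): 2022-11-16 13:39 UTC ≤ query < 2023-04-11 22:22 UTC
15·60 + 13 + 720 = 1633 min
1633 = 1·1440 + 193; 193 = 3·60 + 13 → 03:13, 2023-01-26 + 1 day = 2023-01-27
→ 2023-01-27 03:13 DLW

2023-01-27 03:13 DLW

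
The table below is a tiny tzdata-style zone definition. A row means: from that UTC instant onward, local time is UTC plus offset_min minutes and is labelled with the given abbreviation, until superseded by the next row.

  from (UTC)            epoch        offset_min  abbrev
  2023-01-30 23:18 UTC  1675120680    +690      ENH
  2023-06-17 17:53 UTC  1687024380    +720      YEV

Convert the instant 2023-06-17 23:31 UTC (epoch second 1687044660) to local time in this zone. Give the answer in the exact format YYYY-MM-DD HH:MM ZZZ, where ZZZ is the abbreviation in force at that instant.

Query: 2023-06-17 23:31 UTC
Rule 2/2 (YEV, +12:00): 2023-06-17 17:53 UTC ≤ query < +∞
23·60 + 31 + 720 = 2131 min
2131 = 1·1440 + 691; 691 = 11·60 + 31 → 11:31, 2023-06-17 + 1 day = 2023-06-18
→ 2023-06-18 11:31 YEV

2023-06-18 11:31 YEV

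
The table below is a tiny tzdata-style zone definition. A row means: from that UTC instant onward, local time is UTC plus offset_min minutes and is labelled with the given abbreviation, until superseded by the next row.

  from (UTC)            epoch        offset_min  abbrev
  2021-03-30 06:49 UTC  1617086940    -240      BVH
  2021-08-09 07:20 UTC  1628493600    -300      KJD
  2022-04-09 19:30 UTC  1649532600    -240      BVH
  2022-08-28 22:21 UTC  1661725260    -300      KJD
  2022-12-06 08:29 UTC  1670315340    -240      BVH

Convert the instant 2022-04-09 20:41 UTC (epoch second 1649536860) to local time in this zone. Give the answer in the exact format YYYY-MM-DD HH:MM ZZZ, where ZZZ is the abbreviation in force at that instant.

2022-04-09 16:41 BVH

Query: 2022-04-09 20:41 UTC
Rule 3/5 (BVH, -04:00): 2022-04-09 19:30 UTC ≤ query < 2022-08-28 22:21 UTC
20·60 + 41 - 240 = 1001 min
1001 = 0·1440 + 1001; 1001 = 16·60 + 41 → 16:41, same day
→ 2022-04-09 16:41 BVH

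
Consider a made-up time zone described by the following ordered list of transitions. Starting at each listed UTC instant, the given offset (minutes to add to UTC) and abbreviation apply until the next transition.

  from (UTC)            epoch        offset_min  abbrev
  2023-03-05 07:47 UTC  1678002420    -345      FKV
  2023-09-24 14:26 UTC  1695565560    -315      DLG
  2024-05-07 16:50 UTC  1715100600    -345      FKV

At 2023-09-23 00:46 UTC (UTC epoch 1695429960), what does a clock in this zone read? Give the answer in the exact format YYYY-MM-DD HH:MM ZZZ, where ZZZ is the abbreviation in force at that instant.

2023-09-22 19:01 FKV

Query: 2023-09-23 00:46 UTC
Rule 1/3 (FKV, -05:45): 2023-03-05 07:47 UTC ≤ query < 2023-09-24 14:26 UTC
0·60 + 46 - 345 = -299 min
-299 = -1·1440 + 1141; 1141 = 19·60 + 1 → 19:01, 2023-09-23 - 1 day = 2023-09-22
→ 2023-09-22 19:01 FKV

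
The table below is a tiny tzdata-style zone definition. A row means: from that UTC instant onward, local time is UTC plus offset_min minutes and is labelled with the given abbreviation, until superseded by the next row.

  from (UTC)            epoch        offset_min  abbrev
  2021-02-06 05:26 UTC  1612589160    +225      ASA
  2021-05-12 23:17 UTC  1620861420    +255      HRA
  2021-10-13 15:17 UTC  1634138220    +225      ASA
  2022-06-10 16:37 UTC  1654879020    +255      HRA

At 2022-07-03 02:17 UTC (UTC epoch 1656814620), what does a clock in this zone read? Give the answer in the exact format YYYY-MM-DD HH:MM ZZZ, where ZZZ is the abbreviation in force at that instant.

2022-07-03 06:32 HRA

Query: 2022-07-03 02:17 UTC
Rule 4/4 (HRA, +04:15): 2022-06-10 16:37 UTC ≤ query < +∞
2·60 + 17 + 255 = 392 min
392 = 0·1440 + 392; 392 = 6·60 + 32 → 06:32, same day
→ 2022-07-03 06:32 HRA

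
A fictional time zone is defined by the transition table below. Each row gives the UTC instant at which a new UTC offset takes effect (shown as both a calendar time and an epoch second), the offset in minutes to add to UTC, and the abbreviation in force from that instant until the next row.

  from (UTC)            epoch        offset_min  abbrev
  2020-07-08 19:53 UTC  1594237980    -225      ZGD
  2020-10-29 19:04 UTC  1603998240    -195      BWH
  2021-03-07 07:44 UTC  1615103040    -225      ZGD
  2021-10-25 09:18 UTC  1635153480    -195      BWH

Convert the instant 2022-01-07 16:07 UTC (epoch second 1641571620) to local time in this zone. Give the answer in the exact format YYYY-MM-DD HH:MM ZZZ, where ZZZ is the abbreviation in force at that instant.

Query: 2022-01-07 16:07 UTC
Rule 4/4 (BWH, -03:15): 2021-10-25 09:18 UTC ≤ query < +∞
16·60 + 7 - 195 = 772 min
772 = 0·1440 + 772; 772 = 12·60 + 52 → 12:52, same day
→ 2022-01-07 12:52 BWH

2022-01-07 12:52 BWH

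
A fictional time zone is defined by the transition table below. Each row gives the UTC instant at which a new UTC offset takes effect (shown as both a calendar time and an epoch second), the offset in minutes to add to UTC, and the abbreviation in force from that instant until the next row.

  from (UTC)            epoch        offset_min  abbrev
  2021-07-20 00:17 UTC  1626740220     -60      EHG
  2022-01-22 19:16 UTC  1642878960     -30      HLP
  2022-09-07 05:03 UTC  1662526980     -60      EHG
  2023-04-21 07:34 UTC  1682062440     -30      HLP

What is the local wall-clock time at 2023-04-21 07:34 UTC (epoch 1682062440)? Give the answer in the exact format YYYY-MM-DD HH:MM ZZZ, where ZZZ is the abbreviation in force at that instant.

Query: 2023-04-21 07:34 UTC
Rule 4/4 (HLP, -00:30): 2023-04-21 07:34 UTC ≤ query < +∞
7·60 + 34 - 30 = 424 min
424 = 0·1440 + 424; 424 = 7·60 + 4 → 07:04, same day
→ 2023-04-21 07:04 HLP

2023-04-21 07:04 HLP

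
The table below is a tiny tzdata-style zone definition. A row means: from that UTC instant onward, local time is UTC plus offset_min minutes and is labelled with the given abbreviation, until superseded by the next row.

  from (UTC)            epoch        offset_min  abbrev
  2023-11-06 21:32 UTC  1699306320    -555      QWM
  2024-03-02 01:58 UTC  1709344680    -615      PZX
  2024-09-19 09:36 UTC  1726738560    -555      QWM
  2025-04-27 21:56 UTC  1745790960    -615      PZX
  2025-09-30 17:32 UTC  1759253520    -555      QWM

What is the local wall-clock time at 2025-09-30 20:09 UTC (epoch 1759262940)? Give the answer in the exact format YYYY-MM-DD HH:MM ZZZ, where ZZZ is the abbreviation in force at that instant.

2025-09-30 10:54 QWM

Query: 2025-09-30 20:09 UTC
Rule 5/5 (QWM, -09:15): 2025-09-30 17:32 UTC ≤ query < +∞
20·60 + 9 - 555 = 654 min
654 = 0·1440 + 654; 654 = 10·60 + 54 → 10:54, same day
→ 2025-09-30 10:54 QWM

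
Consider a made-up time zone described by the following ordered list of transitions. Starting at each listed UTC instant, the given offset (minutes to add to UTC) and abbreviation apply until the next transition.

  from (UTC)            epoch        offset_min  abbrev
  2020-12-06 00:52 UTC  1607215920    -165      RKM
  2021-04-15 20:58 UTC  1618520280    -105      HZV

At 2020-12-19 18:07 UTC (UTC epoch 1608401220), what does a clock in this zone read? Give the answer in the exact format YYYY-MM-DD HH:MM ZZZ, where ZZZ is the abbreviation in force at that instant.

2020-12-19 15:22 RKM

Query: 2020-12-19 18:07 UTC
Rule 1/2 (RKM, -02:45): 2020-12-06 00:52 UTC ≤ query < 2021-04-15 20:58 UTC
18·60 + 7 - 165 = 922 min
922 = 0·1440 + 922; 922 = 15·60 + 22 → 15:22, same day
→ 2020-12-19 15:22 RKM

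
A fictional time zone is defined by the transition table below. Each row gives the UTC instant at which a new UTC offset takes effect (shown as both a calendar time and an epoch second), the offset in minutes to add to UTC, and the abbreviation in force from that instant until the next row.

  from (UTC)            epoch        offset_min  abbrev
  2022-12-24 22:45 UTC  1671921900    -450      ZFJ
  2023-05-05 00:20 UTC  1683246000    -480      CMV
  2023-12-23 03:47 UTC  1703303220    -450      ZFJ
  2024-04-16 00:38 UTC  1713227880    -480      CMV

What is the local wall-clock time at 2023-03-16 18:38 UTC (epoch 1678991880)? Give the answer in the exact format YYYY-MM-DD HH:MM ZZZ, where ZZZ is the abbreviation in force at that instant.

2023-03-16 11:08 ZFJ

Query: 2023-03-16 18:38 UTC
Rule 1/4 (ZFJ, -07:30): 2022-12-24 22:45 UTC ≤ query < 2023-05-05 00:20 UTC
18·60 + 38 - 450 = 668 min
668 = 0·1440 + 668; 668 = 11·60 + 8 → 11:08, same day
→ 2023-03-16 11:08 ZFJ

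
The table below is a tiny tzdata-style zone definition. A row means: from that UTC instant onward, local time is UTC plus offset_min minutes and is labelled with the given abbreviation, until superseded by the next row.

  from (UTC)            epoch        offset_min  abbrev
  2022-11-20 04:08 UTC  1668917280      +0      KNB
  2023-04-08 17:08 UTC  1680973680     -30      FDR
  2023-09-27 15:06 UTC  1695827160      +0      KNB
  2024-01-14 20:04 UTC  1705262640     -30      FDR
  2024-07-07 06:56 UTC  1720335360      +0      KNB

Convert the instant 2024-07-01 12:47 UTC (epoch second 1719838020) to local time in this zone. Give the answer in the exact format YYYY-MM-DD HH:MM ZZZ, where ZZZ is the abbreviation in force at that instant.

Query: 2024-07-01 12:47 UTC
Rule 4/5 (FDR, -00:30): 2024-01-14 20:04 UTC ≤ query < 2024-07-07 06:56 UTC
12·60 + 47 - 30 = 737 min
737 = 0·1440 + 737; 737 = 12·60 + 17 → 12:17, same day
→ 2024-07-01 12:17 FDR

2024-07-01 12:17 FDR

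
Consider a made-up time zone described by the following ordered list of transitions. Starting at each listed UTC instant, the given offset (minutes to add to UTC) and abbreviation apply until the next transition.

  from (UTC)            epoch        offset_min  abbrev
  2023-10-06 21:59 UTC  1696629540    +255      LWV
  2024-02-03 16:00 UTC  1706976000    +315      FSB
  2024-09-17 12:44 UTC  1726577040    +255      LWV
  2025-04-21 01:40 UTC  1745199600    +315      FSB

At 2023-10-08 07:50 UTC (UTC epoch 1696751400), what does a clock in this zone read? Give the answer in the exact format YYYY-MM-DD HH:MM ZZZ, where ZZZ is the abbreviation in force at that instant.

Query: 2023-10-08 07:50 UTC
Rule 1/4 (LWV, +04:15): 2023-10-06 21:59 UTC ≤ query < 2024-02-03 16:00 UTC
7·60 + 50 + 255 = 725 min
725 = 0·1440 + 725; 725 = 12·60 + 5 → 12:05, same day
→ 2023-10-08 12:05 LWV

2023-10-08 12:05 LWV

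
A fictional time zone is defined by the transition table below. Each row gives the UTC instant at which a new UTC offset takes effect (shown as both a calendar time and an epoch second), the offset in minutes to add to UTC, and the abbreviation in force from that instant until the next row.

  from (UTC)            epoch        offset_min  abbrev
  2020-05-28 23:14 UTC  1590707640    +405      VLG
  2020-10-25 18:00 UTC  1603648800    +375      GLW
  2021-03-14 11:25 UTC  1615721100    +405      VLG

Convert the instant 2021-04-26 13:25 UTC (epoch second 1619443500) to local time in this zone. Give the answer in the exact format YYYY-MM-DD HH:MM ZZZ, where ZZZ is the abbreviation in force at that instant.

2021-04-26 20:10 VLG

Query: 2021-04-26 13:25 UTC
Rule 3/3 (VLG, +06:45): 2021-03-14 11:25 UTC ≤ query < +∞
13·60 + 25 + 405 = 1210 min
1210 = 0·1440 + 1210; 1210 = 20·60 + 10 → 20:10, same day
→ 2021-04-26 20:10 VLG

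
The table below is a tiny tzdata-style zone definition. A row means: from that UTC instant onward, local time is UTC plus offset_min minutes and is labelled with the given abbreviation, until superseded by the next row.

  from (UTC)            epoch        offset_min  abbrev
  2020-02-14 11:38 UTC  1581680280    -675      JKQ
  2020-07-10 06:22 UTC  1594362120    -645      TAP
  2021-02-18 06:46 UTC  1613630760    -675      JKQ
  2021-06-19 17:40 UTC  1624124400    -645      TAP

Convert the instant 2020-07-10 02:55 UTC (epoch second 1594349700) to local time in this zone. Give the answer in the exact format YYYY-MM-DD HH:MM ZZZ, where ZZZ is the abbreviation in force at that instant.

Query: 2020-07-10 02:55 UTC
Rule 1/4 (JKQ, -11:15): 2020-02-14 11:38 UTC ≤ query < 2020-07-10 06:22 UTC
2·60 + 55 - 675 = -500 min
-500 = -1·1440 + 940; 940 = 15·60 + 40 → 15:40, 2020-07-10 - 1 day = 2020-07-09
→ 2020-07-09 15:40 JKQ

2020-07-09 15:40 JKQ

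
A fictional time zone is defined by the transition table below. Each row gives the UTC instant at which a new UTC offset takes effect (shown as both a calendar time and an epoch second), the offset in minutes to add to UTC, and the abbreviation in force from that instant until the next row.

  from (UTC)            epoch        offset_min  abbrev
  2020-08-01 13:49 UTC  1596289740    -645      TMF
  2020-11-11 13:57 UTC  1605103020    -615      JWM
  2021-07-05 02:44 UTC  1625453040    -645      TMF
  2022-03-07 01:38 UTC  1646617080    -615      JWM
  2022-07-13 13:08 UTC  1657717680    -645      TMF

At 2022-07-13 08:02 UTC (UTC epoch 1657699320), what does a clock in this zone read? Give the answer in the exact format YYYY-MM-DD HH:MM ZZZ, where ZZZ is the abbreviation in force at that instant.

2022-07-12 21:47 JWM

Query: 2022-07-13 08:02 UTC
Rule 4/5 (JWM, -10:15): 2022-03-07 01:38 UTC ≤ query < 2022-07-13 13:08 UTC
8·60 + 2 - 615 = -133 min
-133 = -1·1440 + 1307; 1307 = 21·60 + 47 → 21:47, 2022-07-13 - 1 day = 2022-07-12
→ 2022-07-12 21:47 JWM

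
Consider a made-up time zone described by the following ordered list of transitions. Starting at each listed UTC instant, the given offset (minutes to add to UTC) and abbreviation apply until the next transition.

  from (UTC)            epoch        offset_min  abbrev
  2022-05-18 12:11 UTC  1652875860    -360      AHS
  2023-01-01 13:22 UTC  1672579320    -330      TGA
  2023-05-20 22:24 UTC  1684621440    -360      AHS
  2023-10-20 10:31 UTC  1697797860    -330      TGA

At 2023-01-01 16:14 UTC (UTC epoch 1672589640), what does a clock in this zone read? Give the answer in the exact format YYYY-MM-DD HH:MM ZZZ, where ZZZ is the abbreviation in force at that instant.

Query: 2023-01-01 16:14 UTC
Rule 2/4 (TGA, -05:30): 2023-01-01 13:22 UTC ≤ query < 2023-05-20 22:24 UTC
16·60 + 14 - 330 = 644 min
644 = 0·1440 + 644; 644 = 10·60 + 44 → 10:44, same day
→ 2023-01-01 10:44 TGA

2023-01-01 10:44 TGA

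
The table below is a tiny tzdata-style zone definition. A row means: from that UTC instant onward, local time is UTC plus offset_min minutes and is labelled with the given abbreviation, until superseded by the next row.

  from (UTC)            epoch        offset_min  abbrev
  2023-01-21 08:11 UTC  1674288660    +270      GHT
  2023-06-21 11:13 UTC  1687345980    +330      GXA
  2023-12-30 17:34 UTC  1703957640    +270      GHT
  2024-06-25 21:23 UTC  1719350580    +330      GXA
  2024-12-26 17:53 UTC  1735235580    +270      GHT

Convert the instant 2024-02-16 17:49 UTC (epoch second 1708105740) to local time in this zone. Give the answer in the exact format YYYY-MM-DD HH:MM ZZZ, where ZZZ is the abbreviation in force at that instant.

Query: 2024-02-16 17:49 UTC
Rule 3/5 (GHT, +04:30): 2023-12-30 17:34 UTC ≤ query < 2024-06-25 21:23 UTC
17·60 + 49 + 270 = 1339 min
1339 = 0·1440 + 1339; 1339 = 22·60 + 19 → 22:19, same day
→ 2024-02-16 22:19 GHT

2024-02-16 22:19 GHT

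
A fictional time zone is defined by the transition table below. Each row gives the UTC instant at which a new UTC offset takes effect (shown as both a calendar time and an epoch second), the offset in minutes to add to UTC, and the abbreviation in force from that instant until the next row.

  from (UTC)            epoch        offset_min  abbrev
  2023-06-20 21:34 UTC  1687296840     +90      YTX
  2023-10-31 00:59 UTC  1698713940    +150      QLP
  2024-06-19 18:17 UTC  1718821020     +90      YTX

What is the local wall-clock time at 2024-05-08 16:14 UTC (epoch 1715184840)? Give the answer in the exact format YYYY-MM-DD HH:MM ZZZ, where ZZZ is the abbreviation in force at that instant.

Query: 2024-05-08 16:14 UTC
Rule 2/3 (QLP, +02:30): 2023-10-31 00:59 UTC ≤ query < 2024-06-19 18:17 UTC
16·60 + 14 + 150 = 1124 min
1124 = 0·1440 + 1124; 1124 = 18·60 + 44 → 18:44, same day
→ 2024-05-08 18:44 QLP

2024-05-08 18:44 QLP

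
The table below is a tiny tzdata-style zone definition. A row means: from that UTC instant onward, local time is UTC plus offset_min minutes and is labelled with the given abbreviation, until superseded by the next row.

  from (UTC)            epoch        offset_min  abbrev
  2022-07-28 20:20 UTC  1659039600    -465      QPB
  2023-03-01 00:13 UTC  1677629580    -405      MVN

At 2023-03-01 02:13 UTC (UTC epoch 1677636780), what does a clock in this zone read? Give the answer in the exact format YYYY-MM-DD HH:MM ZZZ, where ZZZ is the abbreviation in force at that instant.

2023-02-28 19:28 MVN

Query: 2023-03-01 02:13 UTC
Rule 2/2 (MVN, -06:45): 2023-03-01 00:13 UTC ≤ query < +∞
2·60 + 13 - 405 = -272 min
-272 = -1·1440 + 1168; 1168 = 19·60 + 28 → 19:28, 2023-03-01 - 1 day = 2023-02-28
→ 2023-02-28 19:28 MVN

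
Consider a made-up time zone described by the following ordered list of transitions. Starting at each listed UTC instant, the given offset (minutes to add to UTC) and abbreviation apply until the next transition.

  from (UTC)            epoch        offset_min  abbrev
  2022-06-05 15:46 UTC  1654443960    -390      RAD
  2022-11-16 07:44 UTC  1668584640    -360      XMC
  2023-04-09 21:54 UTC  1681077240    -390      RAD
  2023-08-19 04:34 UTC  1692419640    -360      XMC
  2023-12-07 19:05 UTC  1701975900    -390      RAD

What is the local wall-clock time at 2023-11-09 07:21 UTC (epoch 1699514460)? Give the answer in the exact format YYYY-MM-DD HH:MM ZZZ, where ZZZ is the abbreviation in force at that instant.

2023-11-09 01:21 XMC

Query: 2023-11-09 07:21 UTC
Rule 4/5 (XMC, -06:00): 2023-08-19 04:34 UTC ≤ query < 2023-12-07 19:05 UTC
7·60 + 21 - 360 = 81 min
81 = 0·1440 + 81; 81 = 1·60 + 21 → 01:21, same day
→ 2023-11-09 01:21 XMC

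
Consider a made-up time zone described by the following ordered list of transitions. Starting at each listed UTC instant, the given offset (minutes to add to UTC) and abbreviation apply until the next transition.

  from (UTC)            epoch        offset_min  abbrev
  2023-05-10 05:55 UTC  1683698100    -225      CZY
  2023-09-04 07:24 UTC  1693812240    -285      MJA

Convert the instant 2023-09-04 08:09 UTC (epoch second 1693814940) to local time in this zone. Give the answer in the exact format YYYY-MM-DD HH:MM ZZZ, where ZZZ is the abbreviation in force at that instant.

2023-09-04 03:24 MJA

Query: 2023-09-04 08:09 UTC
Rule 2/2 (MJA, -04:45): 2023-09-04 07:24 UTC ≤ query < +∞
8·60 + 9 - 285 = 204 min
204 = 0·1440 + 204; 204 = 3·60 + 24 → 03:24, same day
→ 2023-09-04 03:24 MJA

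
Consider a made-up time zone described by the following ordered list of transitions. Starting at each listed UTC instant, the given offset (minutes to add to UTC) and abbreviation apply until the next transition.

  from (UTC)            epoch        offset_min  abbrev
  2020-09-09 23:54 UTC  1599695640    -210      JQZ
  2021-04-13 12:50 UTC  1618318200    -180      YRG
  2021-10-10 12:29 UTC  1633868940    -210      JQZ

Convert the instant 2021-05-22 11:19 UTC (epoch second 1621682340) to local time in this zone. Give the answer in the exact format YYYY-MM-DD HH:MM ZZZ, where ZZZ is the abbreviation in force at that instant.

2021-05-22 08:19 YRG

Query: 2021-05-22 11:19 UTC
Rule 2/3 (YRG, -03:00): 2021-04-13 12:50 UTC ≤ query < 2021-10-10 12:29 UTC
11·60 + 19 - 180 = 499 min
499 = 0·1440 + 499; 499 = 8·60 + 19 → 08:19, same day
→ 2021-05-22 08:19 YRG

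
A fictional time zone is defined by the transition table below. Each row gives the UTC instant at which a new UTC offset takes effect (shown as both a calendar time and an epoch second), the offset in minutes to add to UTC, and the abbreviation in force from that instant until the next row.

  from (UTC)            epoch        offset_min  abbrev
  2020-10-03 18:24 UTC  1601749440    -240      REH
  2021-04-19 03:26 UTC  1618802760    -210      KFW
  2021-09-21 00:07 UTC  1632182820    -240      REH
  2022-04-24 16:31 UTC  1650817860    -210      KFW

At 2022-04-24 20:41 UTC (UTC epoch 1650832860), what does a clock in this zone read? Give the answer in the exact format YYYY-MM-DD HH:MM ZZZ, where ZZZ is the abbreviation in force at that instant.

2022-04-24 17:11 KFW

Query: 2022-04-24 20:41 UTC
Rule 4/4 (KFW, -03:30): 2022-04-24 16:31 UTC ≤ query < +∞
20·60 + 41 - 210 = 1031 min
1031 = 0·1440 + 1031; 1031 = 17·60 + 11 → 17:11, same day
→ 2022-04-24 17:11 KFW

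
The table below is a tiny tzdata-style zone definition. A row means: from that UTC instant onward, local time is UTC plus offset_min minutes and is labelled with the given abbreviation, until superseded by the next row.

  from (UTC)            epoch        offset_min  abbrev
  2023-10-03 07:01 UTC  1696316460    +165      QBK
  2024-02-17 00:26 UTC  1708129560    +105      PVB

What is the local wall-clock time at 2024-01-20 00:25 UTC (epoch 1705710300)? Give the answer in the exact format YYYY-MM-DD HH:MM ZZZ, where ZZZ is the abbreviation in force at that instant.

2024-01-20 03:10 QBK

Query: 2024-01-20 00:25 UTC
Rule 1/2 (QBK, +02:45): 2023-10-03 07:01 UTC ≤ query < 2024-02-17 00:26 UTC
0·60 + 25 + 165 = 190 min
190 = 0·1440 + 190; 190 = 3·60 + 10 → 03:10, same day
→ 2024-01-20 03:10 QBK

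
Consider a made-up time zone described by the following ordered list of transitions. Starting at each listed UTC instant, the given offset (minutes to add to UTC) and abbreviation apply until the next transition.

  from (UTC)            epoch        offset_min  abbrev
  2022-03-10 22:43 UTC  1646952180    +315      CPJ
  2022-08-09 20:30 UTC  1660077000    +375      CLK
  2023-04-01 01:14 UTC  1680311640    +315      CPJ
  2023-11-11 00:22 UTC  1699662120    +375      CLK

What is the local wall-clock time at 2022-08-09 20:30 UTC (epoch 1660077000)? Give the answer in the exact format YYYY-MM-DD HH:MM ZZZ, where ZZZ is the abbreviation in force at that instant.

2022-08-10 02:45 CLK

Query: 2022-08-09 20:30 UTC
Rule 2/4 (CLK, +06:15): 2022-08-09 20:30 UTC ≤ query < 2023-04-01 01:14 UTC
20·60 + 30 + 375 = 1605 min
1605 = 1·1440 + 165; 165 = 2·60 + 45 → 02:45, 2022-08-09 + 1 day = 2022-08-10
→ 2022-08-10 02:45 CLK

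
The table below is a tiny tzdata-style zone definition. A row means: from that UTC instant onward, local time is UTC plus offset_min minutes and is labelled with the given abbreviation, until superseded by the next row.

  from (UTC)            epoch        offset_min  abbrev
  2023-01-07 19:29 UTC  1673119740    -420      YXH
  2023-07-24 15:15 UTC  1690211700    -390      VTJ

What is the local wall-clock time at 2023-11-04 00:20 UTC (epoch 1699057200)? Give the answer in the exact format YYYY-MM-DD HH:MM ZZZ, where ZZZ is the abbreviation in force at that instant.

Query: 2023-11-04 00:20 UTC
Rule 2/2 (VTJ, -06:30): 2023-07-24 15:15 UTC ≤ query < +∞
0·60 + 20 - 390 = -370 min
-370 = -1·1440 + 1070; 1070 = 17·60 + 50 → 17:50, 2023-11-04 - 1 day = 2023-11-03
→ 2023-11-03 17:50 VTJ

2023-11-03 17:50 VTJ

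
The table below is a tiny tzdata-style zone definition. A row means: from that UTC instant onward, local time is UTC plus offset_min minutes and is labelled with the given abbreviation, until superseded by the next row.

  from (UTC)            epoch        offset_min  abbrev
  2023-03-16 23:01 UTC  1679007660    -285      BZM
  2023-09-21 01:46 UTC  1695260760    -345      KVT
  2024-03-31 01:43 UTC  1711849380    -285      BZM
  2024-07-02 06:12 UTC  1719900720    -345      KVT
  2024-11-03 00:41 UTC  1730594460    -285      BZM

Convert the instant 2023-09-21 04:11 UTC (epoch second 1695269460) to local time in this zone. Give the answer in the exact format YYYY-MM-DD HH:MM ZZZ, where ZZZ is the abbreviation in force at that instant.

Query: 2023-09-21 04:11 UTC
Rule 2/5 (KVT, -05:45): 2023-09-21 01:46 UTC ≤ query < 2024-03-31 01:43 UTC
4·60 + 11 - 345 = -94 min
-94 = -1·1440 + 1346; 1346 = 22·60 + 26 → 22:26, 2023-09-21 - 1 day = 2023-09-20
→ 2023-09-20 22:26 KVT

2023-09-20 22:26 KVT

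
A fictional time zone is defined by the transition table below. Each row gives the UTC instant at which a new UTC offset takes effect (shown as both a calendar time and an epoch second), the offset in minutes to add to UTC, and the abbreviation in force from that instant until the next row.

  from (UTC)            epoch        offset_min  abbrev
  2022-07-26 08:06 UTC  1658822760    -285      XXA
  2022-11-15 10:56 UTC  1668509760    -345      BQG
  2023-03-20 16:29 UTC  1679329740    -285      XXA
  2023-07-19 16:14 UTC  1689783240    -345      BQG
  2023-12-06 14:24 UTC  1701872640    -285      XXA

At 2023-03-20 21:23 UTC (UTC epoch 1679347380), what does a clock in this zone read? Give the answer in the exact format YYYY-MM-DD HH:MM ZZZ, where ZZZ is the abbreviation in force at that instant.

Query: 2023-03-20 21:23 UTC
Rule 3/5 (XXA, -04:45): 2023-03-20 16:29 UTC ≤ query < 2023-07-19 16:14 UTC
21·60 + 23 - 285 = 998 min
998 = 0·1440 + 998; 998 = 16·60 + 38 → 16:38, same day
→ 2023-03-20 16:38 XXA

2023-03-20 16:38 XXA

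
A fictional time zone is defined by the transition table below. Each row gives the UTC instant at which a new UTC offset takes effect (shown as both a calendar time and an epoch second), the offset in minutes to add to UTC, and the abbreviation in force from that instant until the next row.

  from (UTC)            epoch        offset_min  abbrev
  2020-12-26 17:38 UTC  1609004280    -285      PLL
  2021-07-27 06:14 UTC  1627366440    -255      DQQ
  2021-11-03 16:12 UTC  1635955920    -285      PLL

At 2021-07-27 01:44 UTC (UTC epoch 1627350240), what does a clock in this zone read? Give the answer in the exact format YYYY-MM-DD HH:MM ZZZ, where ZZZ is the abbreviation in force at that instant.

Query: 2021-07-27 01:44 UTC
Rule 1/3 (PLL, -04:45): 2020-12-26 17:38 UTC ≤ query < 2021-07-27 06:14 UTC
1·60 + 44 - 285 = -181 min
-181 = -1·1440 + 1259; 1259 = 20·60 + 59 → 20:59, 2021-07-27 - 1 day = 2021-07-26
→ 2021-07-26 20:59 PLL

2021-07-26 20:59 PLL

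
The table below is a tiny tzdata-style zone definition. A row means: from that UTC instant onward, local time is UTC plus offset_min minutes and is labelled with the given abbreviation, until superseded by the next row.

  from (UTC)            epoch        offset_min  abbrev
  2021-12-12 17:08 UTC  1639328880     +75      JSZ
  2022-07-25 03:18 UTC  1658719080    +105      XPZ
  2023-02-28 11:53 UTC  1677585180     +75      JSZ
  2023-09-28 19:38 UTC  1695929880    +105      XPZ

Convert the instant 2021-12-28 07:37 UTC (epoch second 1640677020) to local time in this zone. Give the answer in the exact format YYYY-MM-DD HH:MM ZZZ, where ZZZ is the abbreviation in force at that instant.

2021-12-28 08:52 JSZ

Query: 2021-12-28 07:37 UTC
Rule 1/4 (JSZ, +01:15): 2021-12-12 17:08 UTC ≤ query < 2022-07-25 03:18 UTC
7·60 + 37 + 75 = 532 min
532 = 0·1440 + 532; 532 = 8·60 + 52 → 08:52, same day
→ 2021-12-28 08:52 JSZ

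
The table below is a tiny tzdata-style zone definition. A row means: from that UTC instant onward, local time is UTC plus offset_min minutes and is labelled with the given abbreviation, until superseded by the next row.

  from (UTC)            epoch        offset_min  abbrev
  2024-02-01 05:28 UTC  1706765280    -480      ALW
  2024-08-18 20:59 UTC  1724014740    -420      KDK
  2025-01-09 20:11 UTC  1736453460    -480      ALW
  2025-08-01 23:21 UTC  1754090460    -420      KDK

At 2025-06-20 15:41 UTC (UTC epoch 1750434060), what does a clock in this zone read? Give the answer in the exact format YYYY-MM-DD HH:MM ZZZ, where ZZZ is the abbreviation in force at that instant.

2025-06-20 07:41 ALW

Query: 2025-06-20 15:41 UTC
Rule 3/4 (ALW, -08:00): 2025-01-09 20:11 UTC ≤ query < 2025-08-01 23:21 UTC
15·60 + 41 - 480 = 461 min
461 = 0·1440 + 461; 461 = 7·60 + 41 → 07:41, same day
→ 2025-06-20 07:41 ALW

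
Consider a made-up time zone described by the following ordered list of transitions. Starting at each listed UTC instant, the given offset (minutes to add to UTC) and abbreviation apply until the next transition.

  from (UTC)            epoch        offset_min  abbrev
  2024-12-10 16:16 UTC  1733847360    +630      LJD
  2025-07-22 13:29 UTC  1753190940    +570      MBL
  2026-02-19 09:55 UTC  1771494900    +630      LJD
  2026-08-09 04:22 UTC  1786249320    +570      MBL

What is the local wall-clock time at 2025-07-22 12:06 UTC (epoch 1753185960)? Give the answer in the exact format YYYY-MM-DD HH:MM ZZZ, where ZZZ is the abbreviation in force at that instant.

Query: 2025-07-22 12:06 UTC
Rule 1/4 (LJD, +10:30): 2024-12-10 16:16 UTC ≤ query < 2025-07-22 13:29 UTC
12·60 + 6 + 630 = 1356 min
1356 = 0·1440 + 1356; 1356 = 22·60 + 36 → 22:36, same day
→ 2025-07-22 22:36 LJD

2025-07-22 22:36 LJD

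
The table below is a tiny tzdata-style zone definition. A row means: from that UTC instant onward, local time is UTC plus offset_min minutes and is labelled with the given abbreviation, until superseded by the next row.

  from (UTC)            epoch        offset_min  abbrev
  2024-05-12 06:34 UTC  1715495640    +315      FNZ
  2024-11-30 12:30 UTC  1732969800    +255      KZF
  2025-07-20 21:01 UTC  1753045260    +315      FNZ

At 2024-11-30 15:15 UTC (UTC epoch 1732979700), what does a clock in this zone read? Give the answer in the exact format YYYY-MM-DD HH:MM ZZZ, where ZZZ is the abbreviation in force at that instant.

Query: 2024-11-30 15:15 UTC
Rule 2/3 (KZF, +04:15): 2024-11-30 12:30 UTC ≤ query < 2025-07-20 21:01 UTC
15·60 + 15 + 255 = 1170 min
1170 = 0·1440 + 1170; 1170 = 19·60 + 30 → 19:30, same day
→ 2024-11-30 19:30 KZF

2024-11-30 19:30 KZF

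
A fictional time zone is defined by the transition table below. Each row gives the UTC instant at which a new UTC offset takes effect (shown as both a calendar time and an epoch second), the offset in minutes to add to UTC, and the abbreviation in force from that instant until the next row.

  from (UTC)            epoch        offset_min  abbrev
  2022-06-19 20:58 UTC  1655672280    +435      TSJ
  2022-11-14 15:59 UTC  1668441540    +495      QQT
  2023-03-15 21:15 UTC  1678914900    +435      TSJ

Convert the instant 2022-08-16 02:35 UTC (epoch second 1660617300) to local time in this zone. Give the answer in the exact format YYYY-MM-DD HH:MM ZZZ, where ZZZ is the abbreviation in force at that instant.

2022-08-16 09:50 TSJ

Query: 2022-08-16 02:35 UTC
Rule 1/3 (TSJ, +07:15): 2022-06-19 20:58 UTC ≤ query < 2022-11-14 15:59 UTC
2·60 + 35 + 435 = 590 min
590 = 0·1440 + 590; 590 = 9·60 + 50 → 09:50, same day
→ 2022-08-16 09:50 TSJ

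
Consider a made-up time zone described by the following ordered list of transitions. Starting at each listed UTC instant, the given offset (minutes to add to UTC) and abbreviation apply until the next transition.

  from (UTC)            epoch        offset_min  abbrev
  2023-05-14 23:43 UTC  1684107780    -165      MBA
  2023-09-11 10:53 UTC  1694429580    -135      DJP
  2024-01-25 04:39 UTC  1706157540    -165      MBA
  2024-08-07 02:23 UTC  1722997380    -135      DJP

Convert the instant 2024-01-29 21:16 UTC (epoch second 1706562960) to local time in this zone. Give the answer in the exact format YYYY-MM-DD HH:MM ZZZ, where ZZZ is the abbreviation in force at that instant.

Query: 2024-01-29 21:16 UTC
Rule 3/4 (MBA, -02:45): 2024-01-25 04:39 UTC ≤ query < 2024-08-07 02:23 UTC
21·60 + 16 - 165 = 1111 min
1111 = 0·1440 + 1111; 1111 = 18·60 + 31 → 18:31, same day
→ 2024-01-29 18:31 MBA

2024-01-29 18:31 MBA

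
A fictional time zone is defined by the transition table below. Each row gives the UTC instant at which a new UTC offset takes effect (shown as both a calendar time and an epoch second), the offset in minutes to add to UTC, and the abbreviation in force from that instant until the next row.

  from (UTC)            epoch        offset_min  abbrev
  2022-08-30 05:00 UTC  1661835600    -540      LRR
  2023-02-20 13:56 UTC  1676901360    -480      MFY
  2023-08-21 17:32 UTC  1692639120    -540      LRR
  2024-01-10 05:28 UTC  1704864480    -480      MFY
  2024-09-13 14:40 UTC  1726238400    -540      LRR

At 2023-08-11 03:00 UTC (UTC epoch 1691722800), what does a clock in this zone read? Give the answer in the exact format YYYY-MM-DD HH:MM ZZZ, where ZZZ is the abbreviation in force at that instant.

2023-08-10 19:00 MFY

Query: 2023-08-11 03:00 UTC
Rule 2/5 (MFY, -08:00): 2023-02-20 13:56 UTC ≤ query < 2023-08-21 17:32 UTC
3·60 + 0 - 480 = -300 min
-300 = -1·1440 + 1140; 1140 = 19·60 + 0 → 19:00, 2023-08-11 - 1 day = 2023-08-10
→ 2023-08-10 19:00 MFY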